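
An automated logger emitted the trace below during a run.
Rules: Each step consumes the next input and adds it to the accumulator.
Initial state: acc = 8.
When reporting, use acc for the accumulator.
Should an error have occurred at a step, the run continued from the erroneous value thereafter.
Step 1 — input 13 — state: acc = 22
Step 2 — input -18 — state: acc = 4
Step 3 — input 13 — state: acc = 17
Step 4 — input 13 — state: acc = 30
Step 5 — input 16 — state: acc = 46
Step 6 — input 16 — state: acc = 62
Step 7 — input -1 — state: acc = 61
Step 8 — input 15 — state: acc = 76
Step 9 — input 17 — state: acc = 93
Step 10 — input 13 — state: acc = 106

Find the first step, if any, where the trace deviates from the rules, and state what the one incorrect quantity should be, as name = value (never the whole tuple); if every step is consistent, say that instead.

Recomputing the run from the initial state:
step 1: acc = 21
step 2: acc = 3
step 3: acc = 16
step 4: acc = 29
step 5: acc = 45
step 6: acc = 61
step 7: acc = 60
step 8: acc = 75
step 9: acc = 92
step 10: acc = 105
The first disagreement with the trace is at step 1, where the value should be acc = 21.

step 1, acc = 21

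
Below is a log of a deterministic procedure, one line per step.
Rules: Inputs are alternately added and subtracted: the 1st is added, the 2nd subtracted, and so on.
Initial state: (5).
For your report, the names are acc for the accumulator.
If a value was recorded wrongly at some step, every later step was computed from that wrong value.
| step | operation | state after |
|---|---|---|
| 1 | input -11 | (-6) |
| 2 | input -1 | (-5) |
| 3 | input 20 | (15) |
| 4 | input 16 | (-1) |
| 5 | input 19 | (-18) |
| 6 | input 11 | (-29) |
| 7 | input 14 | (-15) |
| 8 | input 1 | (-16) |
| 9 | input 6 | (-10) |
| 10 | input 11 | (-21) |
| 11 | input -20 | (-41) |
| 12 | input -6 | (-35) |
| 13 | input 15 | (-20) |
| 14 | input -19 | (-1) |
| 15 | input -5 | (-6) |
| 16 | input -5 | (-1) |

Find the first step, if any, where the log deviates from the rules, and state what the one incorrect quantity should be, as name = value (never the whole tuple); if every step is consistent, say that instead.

1. acc = 5 + -11 = -6 (checks out)
2. acc = -6 - -1 = -5 (confirmed correct)
3. acc = -5 + 20 = 15 (confirmed correct)
4. acc = 15 - 16 = -1 (matches)
5. acc = -1 + 19 = 18 (the recorded entry deviates here)
First deviation found at step 5; the corrected entry is acc = 18.

step 5, acc = 18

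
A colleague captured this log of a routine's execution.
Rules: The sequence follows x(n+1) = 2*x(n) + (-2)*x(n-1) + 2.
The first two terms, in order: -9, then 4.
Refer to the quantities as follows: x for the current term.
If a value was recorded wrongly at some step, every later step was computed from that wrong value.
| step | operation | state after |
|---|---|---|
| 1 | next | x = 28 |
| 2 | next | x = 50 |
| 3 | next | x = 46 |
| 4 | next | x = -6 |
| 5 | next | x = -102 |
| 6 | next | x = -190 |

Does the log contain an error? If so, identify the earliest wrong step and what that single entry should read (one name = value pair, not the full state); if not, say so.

1. x = 2*(4) + (-2)*(-9) + (2) = 28 (agrees with the log)
2. x = 2*(28) + (-2)*(4) + (2) = 50 (confirmed correct)
3. x = 2*(50) + (-2)*(28) + (2) = 46 (no discrepancy)
4. x = 2*(46) + (-2)*(50) + (2) = -6 (no discrepancy)
5. x = 2*(-6) + (-2)*(46) + (2) = -102 (consistent with the log)
6. x = 2*(-102) + (-2)*(-6) + (2) = -190 (exactly as logged)
Nothing is out of place; the run is error-free.

no error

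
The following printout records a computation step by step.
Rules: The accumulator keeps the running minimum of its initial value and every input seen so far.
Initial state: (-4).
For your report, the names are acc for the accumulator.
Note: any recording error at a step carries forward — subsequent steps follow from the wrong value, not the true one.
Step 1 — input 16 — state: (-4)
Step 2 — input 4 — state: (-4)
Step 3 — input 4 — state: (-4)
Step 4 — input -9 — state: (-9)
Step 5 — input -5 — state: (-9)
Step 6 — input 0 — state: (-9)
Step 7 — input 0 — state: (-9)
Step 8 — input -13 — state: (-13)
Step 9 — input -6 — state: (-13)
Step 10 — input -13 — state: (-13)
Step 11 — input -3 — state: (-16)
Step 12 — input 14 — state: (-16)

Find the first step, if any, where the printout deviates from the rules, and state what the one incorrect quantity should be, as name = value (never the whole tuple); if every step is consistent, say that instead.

step 11, acc = -13

Step 1: acc = min(-4, 16) = -4 — verified.
Step 2: acc = min(-4, 4) = -4 — no discrepancy.
Step 3: acc = min(-4, 4) = -4 — same as recorded.
Step 4: acc = min(-4, -9) = -9 — agrees with the printout.
Step 5: acc = min(-9, -5) = -9 — in agreement.
Step 6: acc = min(-9, 0) = -9 — in agreement.
Step 7: acc = min(-9, 0) = -9 — checks out.
Step 8: acc = min(-9, -13) = -13 — confirmed correct.
Step 9: acc = min(-13, -6) = -13 — in agreement.
Step 10: acc = min(-13, -13) = -13 — agrees with the printout.
Step 11: acc = min(-13, -3) = -13 — first mismatch against the printout.
Step 11 is the first one off; corrected, acc = -13.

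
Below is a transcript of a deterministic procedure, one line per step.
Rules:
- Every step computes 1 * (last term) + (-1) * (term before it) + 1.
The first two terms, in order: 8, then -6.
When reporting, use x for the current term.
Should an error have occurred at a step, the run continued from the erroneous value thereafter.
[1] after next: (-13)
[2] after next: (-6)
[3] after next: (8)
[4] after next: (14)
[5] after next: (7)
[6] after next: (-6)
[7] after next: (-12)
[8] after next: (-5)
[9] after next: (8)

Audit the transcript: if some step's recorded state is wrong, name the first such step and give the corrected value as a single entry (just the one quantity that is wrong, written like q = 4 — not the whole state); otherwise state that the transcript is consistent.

Step 1: x = 1*(-6) + (-1)*(8) + (1) = -13 — agrees with the transcript.
Step 2: x = 1*(-13) + (-1)*(-6) + (1) = -6 — no discrepancy.
Step 3: x = 1*(-6) + (-1)*(-13) + (1) = 8 — verified.
Step 4: x = 1*(8) + (-1)*(-6) + (1) = 15 — this is not what the transcript shows.
That makes step 4 the first incorrect line — x = 15 is what it should show.

step 4, x = 15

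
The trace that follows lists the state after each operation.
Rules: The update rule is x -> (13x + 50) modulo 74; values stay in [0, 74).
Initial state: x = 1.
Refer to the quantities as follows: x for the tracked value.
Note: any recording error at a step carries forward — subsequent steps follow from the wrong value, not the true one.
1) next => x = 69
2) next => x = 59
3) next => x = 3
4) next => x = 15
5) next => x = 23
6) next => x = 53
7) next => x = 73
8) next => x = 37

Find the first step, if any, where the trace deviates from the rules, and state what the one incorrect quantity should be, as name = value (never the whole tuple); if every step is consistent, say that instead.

Recomputing the run from the initial state:
step 1: x = 63
step 2: x = 55
step 3: x = 25
step 4: x = 5
step 5: x = 41
step 6: x = 65
step 7: x = 7
step 8: x = 67
The first disagreement with the trace is at step 1, where the value should be x = 63.

step 1, x = 63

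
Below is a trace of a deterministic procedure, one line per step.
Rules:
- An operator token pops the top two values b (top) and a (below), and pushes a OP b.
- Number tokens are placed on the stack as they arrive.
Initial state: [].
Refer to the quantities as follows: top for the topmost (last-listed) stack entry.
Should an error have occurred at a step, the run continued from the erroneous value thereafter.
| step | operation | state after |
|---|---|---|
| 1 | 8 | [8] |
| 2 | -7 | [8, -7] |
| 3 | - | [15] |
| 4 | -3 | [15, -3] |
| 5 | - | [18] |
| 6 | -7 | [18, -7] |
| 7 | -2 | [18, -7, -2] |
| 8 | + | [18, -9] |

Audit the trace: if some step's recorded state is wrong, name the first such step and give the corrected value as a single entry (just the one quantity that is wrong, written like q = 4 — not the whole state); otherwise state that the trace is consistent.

no error

1. push 8: top = 8 (verified)
2. push -7: top = -7 (checks out)
3. 8 - -7 = 15 (no discrepancy)
4. push -3: top = -3 (checks out)
5. 15 - -3 = 18 (consistent with the trace)
6. push -7: top = -7 (checks out)
7. push -2: top = -2 (confirmed correct)
8. -7 + -2 = -9 (exactly as logged)
No step deviates from the rules.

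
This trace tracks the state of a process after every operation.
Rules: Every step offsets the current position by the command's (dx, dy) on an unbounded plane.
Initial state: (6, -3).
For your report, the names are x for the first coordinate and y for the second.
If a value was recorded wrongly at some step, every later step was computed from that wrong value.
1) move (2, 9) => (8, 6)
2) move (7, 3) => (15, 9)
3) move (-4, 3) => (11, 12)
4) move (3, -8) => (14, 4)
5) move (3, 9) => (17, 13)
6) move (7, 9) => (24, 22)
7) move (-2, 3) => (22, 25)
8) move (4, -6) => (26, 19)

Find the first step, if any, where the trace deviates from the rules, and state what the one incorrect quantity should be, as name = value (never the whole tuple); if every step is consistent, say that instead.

Recomputing the run from the initial state:
step 1: x = 8, y = 6
step 2: x = 15, y = 9
step 3: x = 11, y = 12
step 4: x = 14, y = 4
step 5: x = 17, y = 13
step 6: x = 24, y = 22
step 7: x = 22, y = 25
step 8: x = 26, y = 19
This matches the trace at every step.

no error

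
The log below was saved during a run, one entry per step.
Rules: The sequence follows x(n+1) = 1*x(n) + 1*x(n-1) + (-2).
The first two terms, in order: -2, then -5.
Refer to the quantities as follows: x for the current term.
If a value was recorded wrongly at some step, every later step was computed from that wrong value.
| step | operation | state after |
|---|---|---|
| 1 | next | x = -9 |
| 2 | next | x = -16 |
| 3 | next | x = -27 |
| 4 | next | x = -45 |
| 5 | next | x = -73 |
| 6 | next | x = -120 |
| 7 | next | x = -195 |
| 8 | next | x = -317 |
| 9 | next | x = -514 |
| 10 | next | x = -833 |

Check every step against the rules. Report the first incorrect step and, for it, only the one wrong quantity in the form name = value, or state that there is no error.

step 5, x = -74

1. x = 1*(-5) + (1)*(-2) + (-2) = -9 (no discrepancy)
2. x = 1*(-9) + (1)*(-5) + (-2) = -16 (agrees with the log)
3. x = 1*(-16) + (1)*(-9) + (-2) = -27 (agrees with the log)
4. x = 1*(-27) + (1)*(-16) + (-2) = -45 (matches)
5. x = 1*(-45) + (1)*(-27) + (-2) = -74 (this is not what the log shows)
Conclusion: step 5 carries the first error; the entry should be x = -74.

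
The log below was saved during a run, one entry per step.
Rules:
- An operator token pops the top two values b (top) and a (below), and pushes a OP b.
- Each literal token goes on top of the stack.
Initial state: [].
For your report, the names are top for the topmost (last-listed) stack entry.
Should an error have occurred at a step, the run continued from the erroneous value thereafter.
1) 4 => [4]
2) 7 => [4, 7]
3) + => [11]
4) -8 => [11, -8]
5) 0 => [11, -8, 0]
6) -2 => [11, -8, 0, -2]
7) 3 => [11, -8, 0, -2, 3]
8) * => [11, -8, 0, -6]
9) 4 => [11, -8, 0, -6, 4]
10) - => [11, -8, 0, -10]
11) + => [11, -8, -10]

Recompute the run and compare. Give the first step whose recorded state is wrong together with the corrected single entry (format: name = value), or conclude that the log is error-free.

no error

step 1: push 4: top = 4 -> verified
step 2: push 7: top = 7 -> verified
step 3: 4 + 7 = 11 -> in agreement
step 4: push -8: top = -8 -> no discrepancy
step 5: push 0: top = 0 -> in agreement
step 6: push -2: top = -2 -> in agreement
step 7: push 3: top = 3 -> no discrepancy
step 8: -2 * 3 = -6 -> same as recorded
step 9: push 4: top = 4 -> consistent with the log
step 10: -6 - 4 = -10 -> no discrepancy
step 11: 0 + -10 = -10 -> exactly as logged
The recomputation confirms every line.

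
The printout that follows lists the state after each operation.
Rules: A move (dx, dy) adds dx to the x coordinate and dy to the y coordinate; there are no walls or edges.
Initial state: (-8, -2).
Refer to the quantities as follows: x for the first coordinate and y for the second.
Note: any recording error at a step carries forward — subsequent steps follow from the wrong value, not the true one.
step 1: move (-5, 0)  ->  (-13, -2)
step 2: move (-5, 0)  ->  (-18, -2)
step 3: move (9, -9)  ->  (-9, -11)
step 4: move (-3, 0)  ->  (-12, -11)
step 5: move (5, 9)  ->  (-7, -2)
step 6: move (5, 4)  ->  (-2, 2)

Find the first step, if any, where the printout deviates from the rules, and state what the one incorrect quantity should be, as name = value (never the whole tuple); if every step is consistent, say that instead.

no error

Step 1: x = -8 + (-5) = -13, y = -2 + (0) = -2 — same as recorded.
Step 2: x = -13 + (-5) = -18, y = -2 + (0) = -2 — exactly as logged.
Step 3: x = -18 + (9) = -9, y = -2 + (-9) = -11 — consistent with the printout.
Step 4: x = -9 + (-3) = -12, y = -11 + (0) = -11 — agrees with the printout.
Step 5: x = -12 + (5) = -7, y = -11 + (9) = -2 — no discrepancy.
Step 6: x = -7 + (5) = -2, y = -2 + (4) = 2 — in agreement.
The recomputation confirms every line.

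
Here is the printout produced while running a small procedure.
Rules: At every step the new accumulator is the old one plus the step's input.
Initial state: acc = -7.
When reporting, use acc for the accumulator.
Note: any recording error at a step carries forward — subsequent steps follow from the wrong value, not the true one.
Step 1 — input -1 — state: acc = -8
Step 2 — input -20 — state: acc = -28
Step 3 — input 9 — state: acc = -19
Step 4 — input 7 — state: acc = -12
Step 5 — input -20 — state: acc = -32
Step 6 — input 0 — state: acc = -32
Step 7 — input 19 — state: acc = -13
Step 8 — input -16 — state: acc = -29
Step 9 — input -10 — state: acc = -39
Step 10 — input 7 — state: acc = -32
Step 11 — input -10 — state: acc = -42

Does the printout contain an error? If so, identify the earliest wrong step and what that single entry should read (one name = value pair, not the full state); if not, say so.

Recomputing the run from the initial state:
step 1: acc = -8
step 2: acc = -28
step 3: acc = -19
step 4: acc = -12
step 5: acc = -32
step 6: acc = -32
step 7: acc = -13
step 8: acc = -29
step 9: acc = -39
step 10: acc = -32
step 11: acc = -42
This matches the printout at every step.

no error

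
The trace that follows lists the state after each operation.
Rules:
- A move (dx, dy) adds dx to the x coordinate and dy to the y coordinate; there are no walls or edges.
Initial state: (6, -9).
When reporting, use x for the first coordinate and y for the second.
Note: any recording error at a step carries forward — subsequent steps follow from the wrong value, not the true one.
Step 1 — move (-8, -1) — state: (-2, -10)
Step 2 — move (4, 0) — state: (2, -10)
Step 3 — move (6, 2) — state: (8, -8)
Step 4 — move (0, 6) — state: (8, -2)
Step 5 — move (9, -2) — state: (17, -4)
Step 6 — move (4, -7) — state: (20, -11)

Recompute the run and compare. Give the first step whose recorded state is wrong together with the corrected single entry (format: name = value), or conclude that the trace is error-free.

Step 1: x = 6 + (-8) = -2, y = -9 + (-1) = -10 — exactly as logged.
Step 2: x = -2 + (4) = 2, y = -10 + (0) = -10 — checks out.
Step 3: x = 2 + (6) = 8, y = -10 + (2) = -8 — verified.
Step 4: x = 8 + (0) = 8, y = -8 + (6) = -2 — in agreement.
Step 5: x = 8 + (9) = 17, y = -2 + (-2) = -4 — confirmed correct.
Step 6: x = 17 + (4) = 21, y = -4 + (-7) = -11 — a discrepancy with the trace.
The audit stops at step 6: the recorded entry is wrong and should be x = 21.

step 6, x = 21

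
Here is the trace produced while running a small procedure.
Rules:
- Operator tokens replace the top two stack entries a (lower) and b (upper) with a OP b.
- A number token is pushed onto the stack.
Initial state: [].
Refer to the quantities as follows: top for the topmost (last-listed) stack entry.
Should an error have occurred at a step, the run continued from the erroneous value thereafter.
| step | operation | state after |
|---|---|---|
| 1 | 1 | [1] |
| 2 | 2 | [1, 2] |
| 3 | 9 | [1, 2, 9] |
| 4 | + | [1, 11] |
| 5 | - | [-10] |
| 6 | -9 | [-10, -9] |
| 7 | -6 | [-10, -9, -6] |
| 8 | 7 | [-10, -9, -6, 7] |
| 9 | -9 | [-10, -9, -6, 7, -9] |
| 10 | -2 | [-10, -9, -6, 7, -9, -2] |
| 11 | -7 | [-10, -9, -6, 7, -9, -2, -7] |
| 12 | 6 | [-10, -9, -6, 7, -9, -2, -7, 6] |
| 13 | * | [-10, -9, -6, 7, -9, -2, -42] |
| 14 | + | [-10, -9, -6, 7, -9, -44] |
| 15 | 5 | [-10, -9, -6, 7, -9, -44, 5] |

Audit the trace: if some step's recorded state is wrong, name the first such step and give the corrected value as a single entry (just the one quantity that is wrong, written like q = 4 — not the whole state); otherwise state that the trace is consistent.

no error

Recomputing the run from the initial state:
step 1: [1]
step 2: [1, 2]
step 3: [1, 2, 9]
step 4: [1, 11]
step 5: [-10]
step 6: [-10, -9]
step 7: [-10, -9, -6]
step 8: [-10, -9, -6, 7]
step 9: [-10, -9, -6, 7, -9]
step 10: [-10, -9, -6, 7, -9, -2]
step 11: [-10, -9, -6, 7, -9, -2, -7]
step 12: [-10, -9, -6, 7, -9, -2, -7, 6]
step 13: [-10, -9, -6, 7, -9, -2, -42]
step 14: [-10, -9, -6, 7, -9, -44]
step 15: [-10, -9, -6, 7, -9, -44, 5]
This matches the trace at every step.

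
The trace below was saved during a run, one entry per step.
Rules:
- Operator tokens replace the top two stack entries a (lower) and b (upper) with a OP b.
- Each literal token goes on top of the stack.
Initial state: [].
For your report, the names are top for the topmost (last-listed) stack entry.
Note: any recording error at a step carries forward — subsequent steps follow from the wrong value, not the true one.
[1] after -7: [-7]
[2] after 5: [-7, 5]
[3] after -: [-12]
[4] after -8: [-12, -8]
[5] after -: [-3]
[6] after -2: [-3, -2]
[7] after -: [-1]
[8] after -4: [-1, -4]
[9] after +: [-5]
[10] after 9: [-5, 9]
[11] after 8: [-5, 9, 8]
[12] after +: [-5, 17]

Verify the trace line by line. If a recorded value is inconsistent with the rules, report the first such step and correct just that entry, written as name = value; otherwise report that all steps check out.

Recomputing the run from the initial state:
step 1: [-7]
step 2: [-7, 5]
step 3: [-12]
step 4: [-12, -8]
step 5: [-4]
step 6: [-4, -2]
step 7: [-2]
step 8: [-2, -4]
step 9: [-6]
step 10: [-6, 9]
step 11: [-6, 9, 8]
step 12: [-6, 17]
The first disagreement with the trace is at step 5, where the value should be top = -4.

step 5, top = -4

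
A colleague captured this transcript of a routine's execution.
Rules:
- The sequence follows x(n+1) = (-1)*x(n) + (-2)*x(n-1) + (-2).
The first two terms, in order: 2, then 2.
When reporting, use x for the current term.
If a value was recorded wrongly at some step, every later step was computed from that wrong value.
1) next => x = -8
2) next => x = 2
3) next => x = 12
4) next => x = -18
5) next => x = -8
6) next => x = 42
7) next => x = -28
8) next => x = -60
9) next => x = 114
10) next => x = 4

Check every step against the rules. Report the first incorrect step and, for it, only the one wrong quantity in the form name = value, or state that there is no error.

step 1: x = -1*(2) + (-2)*(2) + (-2) = -8 -> verified
step 2: x = -1*(-8) + (-2)*(2) + (-2) = 2 -> no discrepancy
step 3: x = -1*(2) + (-2)*(-8) + (-2) = 12 -> in agreement
step 4: x = -1*(12) + (-2)*(2) + (-2) = -18 -> matches
step 5: x = -1*(-18) + (-2)*(12) + (-2) = -8 -> matches
step 6: x = -1*(-8) + (-2)*(-18) + (-2) = 42 -> consistent with the transcript
step 7: x = -1*(42) + (-2)*(-8) + (-2) = -28 -> confirmed correct
step 8: x = -1*(-28) + (-2)*(42) + (-2) = -58 -> the entry is off here
First deviation found at step 8; the corrected entry is x = -58.

step 8, x = -58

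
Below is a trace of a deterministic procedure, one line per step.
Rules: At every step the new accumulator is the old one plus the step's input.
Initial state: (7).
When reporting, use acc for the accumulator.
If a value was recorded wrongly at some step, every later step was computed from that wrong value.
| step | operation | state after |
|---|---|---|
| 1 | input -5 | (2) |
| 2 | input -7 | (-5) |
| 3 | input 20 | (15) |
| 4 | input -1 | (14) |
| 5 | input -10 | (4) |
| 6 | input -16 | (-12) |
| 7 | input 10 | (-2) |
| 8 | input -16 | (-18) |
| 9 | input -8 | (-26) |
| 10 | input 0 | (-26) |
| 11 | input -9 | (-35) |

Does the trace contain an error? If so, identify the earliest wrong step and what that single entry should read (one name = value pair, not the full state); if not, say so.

Recomputing the run from the initial state:
step 1: acc = 2
step 2: acc = -5
step 3: acc = 15
step 4: acc = 14
step 5: acc = 4
step 6: acc = -12
step 7: acc = -2
step 8: acc = -18
step 9: acc = -26
step 10: acc = -26
step 11: acc = -35
This matches the trace at every step.

no error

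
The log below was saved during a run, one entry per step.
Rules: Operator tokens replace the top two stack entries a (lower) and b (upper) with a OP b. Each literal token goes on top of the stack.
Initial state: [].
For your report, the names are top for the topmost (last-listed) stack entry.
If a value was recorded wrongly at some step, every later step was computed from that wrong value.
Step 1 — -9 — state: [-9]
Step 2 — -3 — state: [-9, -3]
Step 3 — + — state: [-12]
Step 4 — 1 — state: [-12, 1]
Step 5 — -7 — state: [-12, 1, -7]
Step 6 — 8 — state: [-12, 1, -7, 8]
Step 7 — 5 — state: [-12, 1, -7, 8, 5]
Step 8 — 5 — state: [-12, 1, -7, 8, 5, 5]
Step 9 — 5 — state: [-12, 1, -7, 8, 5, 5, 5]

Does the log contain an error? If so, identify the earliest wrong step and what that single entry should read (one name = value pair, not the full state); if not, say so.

no error

step 1: push -9: top = -9 -> confirmed correct
step 2: push -3: top = -3 -> no discrepancy
step 3: -9 + -3 = -12 -> in agreement
step 4: push 1: top = 1 -> confirmed correct
step 5: push -7: top = -7 -> consistent with the log
step 6: push 8: top = 8 -> no discrepancy
step 7: push 5: top = 5 -> exactly as logged
step 8: push 5: top = 5 -> matches
step 9: push 5: top = 5 -> checks out
All steps check out; nothing to correct.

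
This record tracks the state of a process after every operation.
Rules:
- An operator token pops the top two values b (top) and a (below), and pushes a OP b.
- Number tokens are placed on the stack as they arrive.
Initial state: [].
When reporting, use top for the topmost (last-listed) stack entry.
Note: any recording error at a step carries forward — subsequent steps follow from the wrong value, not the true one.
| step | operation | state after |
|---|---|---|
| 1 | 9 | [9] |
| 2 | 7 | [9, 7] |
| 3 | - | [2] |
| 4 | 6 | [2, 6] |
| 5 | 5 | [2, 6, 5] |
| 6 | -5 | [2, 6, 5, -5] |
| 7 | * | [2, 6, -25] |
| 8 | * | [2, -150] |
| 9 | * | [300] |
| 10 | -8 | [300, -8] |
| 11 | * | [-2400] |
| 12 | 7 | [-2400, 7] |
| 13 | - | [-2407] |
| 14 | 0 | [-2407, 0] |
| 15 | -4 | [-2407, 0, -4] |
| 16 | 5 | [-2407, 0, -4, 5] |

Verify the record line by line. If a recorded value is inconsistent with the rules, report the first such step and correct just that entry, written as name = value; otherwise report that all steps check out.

Recomputing the run from the initial state:
step 1: [9]
step 2: [9, 7]
step 3: [2]
step 4: [2, 6]
step 5: [2, 6, 5]
step 6: [2, 6, 5, -5]
step 7: [2, 6, -25]
step 8: [2, -150]
step 9: [-300]
step 10: [-300, -8]
step 11: [2400]
step 12: [2400, 7]
step 13: [2393]
step 14: [2393, 0]
step 15: [2393, 0, -4]
step 16: [2393, 0, -4, 5]
The first disagreement with the record is at step 9, where the value should be top = -300.

step 9, top = -300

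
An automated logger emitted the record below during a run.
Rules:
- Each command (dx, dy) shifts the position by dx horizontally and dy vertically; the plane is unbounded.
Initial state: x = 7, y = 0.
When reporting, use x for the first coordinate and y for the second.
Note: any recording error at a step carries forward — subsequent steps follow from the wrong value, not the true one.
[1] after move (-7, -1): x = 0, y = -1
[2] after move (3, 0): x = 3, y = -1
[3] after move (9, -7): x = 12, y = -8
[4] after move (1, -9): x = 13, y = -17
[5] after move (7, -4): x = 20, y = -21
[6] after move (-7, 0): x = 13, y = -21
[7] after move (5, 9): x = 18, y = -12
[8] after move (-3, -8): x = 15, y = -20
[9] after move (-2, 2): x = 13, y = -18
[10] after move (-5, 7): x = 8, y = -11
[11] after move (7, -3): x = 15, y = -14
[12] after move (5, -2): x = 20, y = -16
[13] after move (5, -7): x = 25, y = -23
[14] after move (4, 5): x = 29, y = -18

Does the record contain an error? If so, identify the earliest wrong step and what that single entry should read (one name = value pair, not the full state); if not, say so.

no error

step 1: x = 7 + (-7) = 0, y = 0 + (-1) = -1 -> exactly as logged
step 2: x = 0 + (3) = 3, y = -1 + (0) = -1 -> verified
step 3: x = 3 + (9) = 12, y = -1 + (-7) = -8 -> matches
step 4: x = 12 + (1) = 13, y = -8 + (-9) = -17 -> matches
step 5: x = 13 + (7) = 20, y = -17 + (-4) = -21 -> in agreement
step 6: x = 20 + (-7) = 13, y = -21 + (0) = -21 -> in agreement
step 7: x = 13 + (5) = 18, y = -21 + (9) = -12 -> verified
step 8: x = 18 + (-3) = 15, y = -12 + (-8) = -20 -> verified
step 9: x = 15 + (-2) = 13, y = -20 + (2) = -18 -> consistent with the record
step 10: x = 13 + (-5) = 8, y = -18 + (7) = -11 -> no discrepancy
step 11: x = 8 + (7) = 15, y = -11 + (-3) = -14 -> in agreement
step 12: x = 15 + (5) = 20, y = -14 + (-2) = -16 -> same as recorded
step 13: x = 20 + (5) = 25, y = -16 + (-7) = -23 -> consistent with the record
step 14: x = 25 + (4) = 29, y = -23 + (5) = -18 -> same as recorded
All entries verified; no error found.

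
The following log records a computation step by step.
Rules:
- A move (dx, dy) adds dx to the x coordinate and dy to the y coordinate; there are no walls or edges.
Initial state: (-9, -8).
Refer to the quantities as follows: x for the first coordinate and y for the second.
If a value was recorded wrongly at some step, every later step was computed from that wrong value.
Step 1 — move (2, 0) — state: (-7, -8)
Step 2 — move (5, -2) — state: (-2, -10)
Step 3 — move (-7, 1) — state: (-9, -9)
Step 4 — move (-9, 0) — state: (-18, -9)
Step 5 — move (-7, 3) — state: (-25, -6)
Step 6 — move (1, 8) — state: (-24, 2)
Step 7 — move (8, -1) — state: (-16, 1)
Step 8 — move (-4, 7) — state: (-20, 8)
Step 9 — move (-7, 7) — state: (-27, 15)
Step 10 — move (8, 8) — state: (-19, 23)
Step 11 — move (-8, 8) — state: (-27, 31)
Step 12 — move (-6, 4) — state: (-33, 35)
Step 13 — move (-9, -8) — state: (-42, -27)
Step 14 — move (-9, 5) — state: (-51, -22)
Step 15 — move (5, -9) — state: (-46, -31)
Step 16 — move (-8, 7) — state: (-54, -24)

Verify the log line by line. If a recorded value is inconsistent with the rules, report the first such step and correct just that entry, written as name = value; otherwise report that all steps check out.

step 13, y = 27

Step 1: x = -9 + (2) = -7, y = -8 + (0) = -8 — consistent with the log.
Step 2: x = -7 + (5) = -2, y = -8 + (-2) = -10 — no discrepancy.
Step 3: x = -2 + (-7) = -9, y = -10 + (1) = -9 — no discrepancy.
Step 4: x = -9 + (-9) = -18, y = -9 + (0) = -9 — verified.
Step 5: x = -18 + (-7) = -25, y = -9 + (3) = -6 — no discrepancy.
Step 6: x = -25 + (1) = -24, y = -6 + (8) = 2 — agrees with the log.
Step 7: x = -24 + (8) = -16, y = 2 + (-1) = 1 — verified.
Step 8: x = -16 + (-4) = -20, y = 1 + (7) = 8 — same as recorded.
Step 9: x = -20 + (-7) = -27, y = 8 + (7) = 15 — confirmed correct.
Step 10: x = -27 + (8) = -19, y = 15 + (8) = 23 — verified.
Step 11: x = -19 + (-8) = -27, y = 23 + (8) = 31 — in agreement.
Step 12: x = -27 + (-6) = -33, y = 31 + (4) = 35 — in agreement.
Step 13: x = -33 + (-9) = -42, y = 35 + (-8) = 27 — first mismatch against the log.
The audit stops at step 13: the recorded entry is wrong and should be y = 27.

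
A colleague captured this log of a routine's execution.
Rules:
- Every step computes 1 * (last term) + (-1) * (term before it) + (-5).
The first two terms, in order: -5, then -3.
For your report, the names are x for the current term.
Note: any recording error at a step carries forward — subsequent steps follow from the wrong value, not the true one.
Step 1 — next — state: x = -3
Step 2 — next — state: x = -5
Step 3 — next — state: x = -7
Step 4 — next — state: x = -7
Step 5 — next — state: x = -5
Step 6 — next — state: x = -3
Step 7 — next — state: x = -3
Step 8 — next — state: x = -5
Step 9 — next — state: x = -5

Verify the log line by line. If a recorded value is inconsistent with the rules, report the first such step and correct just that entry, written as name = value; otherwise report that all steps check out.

Recomputing the run from the initial state:
step 1: x = -3
step 2: x = -5
step 3: x = -7
step 4: x = -7
step 5: x = -5
step 6: x = -3
step 7: x = -3
step 8: x = -5
step 9: x = -7
The first disagreement with the log is at step 9, where the value should be x = -7.

step 9, x = -7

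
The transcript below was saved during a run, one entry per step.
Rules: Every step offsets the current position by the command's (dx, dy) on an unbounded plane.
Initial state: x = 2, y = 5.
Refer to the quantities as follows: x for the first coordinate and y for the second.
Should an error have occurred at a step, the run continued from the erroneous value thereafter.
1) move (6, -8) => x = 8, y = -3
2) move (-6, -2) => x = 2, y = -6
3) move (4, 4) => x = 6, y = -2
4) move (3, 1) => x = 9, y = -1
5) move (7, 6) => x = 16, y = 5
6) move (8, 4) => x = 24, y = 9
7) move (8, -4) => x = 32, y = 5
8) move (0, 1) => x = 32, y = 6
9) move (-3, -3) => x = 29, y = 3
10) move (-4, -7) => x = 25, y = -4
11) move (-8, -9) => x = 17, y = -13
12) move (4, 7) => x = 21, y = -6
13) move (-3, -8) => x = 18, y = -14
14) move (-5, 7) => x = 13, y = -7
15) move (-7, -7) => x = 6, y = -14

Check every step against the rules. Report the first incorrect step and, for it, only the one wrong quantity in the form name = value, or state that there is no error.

step 1: x = 2 + (6) = 8, y = 5 + (-8) = -3 -> same as recorded
step 2: x = 8 + (-6) = 2, y = -3 + (-2) = -5 -> the recorded entry deviates here
So the first discrepancy is step 2, where the right value is y = -5.

step 2, y = -5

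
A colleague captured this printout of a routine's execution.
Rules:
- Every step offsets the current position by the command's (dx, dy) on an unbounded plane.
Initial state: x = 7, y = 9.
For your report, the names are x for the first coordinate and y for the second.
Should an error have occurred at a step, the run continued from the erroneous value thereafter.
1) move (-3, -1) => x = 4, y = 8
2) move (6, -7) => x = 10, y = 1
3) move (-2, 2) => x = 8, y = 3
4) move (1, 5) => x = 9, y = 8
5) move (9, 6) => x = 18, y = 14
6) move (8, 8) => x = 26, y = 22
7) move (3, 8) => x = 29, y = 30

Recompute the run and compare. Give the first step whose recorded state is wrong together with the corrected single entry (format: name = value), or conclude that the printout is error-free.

no error

Step 1: x = 7 + (-3) = 4, y = 9 + (-1) = 8 — in agreement.
Step 2: x = 4 + (6) = 10, y = 8 + (-7) = 1 — confirmed correct.
Step 3: x = 10 + (-2) = 8, y = 1 + (2) = 3 — exactly as logged.
Step 4: x = 8 + (1) = 9, y = 3 + (5) = 8 — agrees with the printout.
Step 5: x = 9 + (9) = 18, y = 8 + (6) = 14 — checks out.
Step 6: x = 18 + (8) = 26, y = 14 + (8) = 22 — no discrepancy.
Step 7: x = 26 + (3) = 29, y = 22 + (8) = 30 — exactly as logged.
No step deviates from the rules.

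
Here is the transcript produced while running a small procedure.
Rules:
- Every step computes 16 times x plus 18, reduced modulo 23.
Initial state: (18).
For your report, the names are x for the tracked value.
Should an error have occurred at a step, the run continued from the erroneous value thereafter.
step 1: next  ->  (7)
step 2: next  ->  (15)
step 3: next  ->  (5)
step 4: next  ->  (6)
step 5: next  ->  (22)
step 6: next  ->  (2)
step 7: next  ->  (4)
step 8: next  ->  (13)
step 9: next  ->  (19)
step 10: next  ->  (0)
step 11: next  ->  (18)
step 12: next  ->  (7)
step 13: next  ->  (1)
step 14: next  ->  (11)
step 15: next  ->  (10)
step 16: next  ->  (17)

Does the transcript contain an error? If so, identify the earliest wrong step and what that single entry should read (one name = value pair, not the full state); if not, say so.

step 13, x = 15

step 1: x = (16*18 + 18) mod 23 = 7 -> same as recorded
step 2: x = (16*7 + 18) mod 23 = 15 -> confirmed correct
step 3: x = (16*15 + 18) mod 23 = 5 -> no discrepancy
step 4: x = (16*5 + 18) mod 23 = 6 -> matches
step 5: x = (16*6 + 18) mod 23 = 22 -> matches
step 6: x = (16*22 + 18) mod 23 = 2 -> confirmed correct
step 7: x = (16*2 + 18) mod 23 = 4 -> in agreement
step 8: x = (16*4 + 18) mod 23 = 13 -> verified
step 9: x = (16*13 + 18) mod 23 = 19 -> checks out
step 10: x = (16*19 + 18) mod 23 = 0 -> confirmed correct
step 11: x = (16*0 + 18) mod 23 = 18 -> agrees with the transcript
step 12: x = (16*18 + 18) mod 23 = 7 -> confirmed correct
step 13: x = (16*7 + 18) mod 23 = 15 -> the transcript has a different value
The audit stops at step 13: the recorded entry is wrong and should be x = 15.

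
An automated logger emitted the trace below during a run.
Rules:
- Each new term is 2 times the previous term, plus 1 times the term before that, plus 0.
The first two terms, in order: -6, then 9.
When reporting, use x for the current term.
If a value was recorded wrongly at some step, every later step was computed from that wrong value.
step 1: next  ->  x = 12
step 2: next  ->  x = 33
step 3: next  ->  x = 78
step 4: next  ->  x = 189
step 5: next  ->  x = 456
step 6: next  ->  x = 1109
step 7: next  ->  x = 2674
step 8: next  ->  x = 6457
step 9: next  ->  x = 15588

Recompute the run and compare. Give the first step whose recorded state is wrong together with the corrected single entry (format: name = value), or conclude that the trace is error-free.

step 6, x = 1101

Recomputing the run from the initial state:
step 1: x = 12
step 2: x = 33
step 3: x = 78
step 4: x = 189
step 5: x = 456
step 6: x = 1101
step 7: x = 2658
step 8: x = 6417
step 9: x = 15492
The first disagreement with the trace is at step 6, where the value should be x = 1101.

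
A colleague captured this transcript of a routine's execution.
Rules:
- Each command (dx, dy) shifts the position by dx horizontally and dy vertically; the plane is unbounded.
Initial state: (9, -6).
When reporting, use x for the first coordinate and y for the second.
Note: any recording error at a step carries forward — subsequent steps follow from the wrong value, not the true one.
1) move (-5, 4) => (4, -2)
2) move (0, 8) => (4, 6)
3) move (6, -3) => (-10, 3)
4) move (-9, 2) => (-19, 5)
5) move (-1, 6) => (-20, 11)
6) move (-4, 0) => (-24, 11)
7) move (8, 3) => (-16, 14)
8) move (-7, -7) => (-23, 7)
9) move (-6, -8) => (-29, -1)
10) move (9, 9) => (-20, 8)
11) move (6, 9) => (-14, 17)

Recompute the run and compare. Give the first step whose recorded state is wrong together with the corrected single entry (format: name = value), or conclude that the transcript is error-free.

Step 1: x = 9 + (-5) = 4, y = -6 + (4) = -2 — in agreement.
Step 2: x = 4 + (0) = 4, y = -2 + (8) = 6 — consistent with the transcript.
Step 3: x = 4 + (6) = 10, y = 6 + (-3) = 3 — the recorded entry deviates here.
First deviation found at step 3; the corrected entry is x = 10.

step 3, x = 10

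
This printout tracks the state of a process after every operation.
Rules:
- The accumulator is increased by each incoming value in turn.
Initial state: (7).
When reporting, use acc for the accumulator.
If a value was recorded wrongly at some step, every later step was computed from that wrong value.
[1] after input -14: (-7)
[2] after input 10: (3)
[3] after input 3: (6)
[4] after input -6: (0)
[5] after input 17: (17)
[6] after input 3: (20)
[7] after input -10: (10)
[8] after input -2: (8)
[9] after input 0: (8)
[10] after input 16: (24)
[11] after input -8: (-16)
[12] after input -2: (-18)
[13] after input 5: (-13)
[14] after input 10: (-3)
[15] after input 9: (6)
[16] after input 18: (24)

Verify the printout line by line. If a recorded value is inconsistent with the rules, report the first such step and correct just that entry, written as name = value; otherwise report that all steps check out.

step 11, acc = 16

Step 1: acc = 7 + -14 = -7 — consistent with the printout.
Step 2: acc = -7 + 10 = 3 — consistent with the printout.
Step 3: acc = 3 + 3 = 6 — matches.
Step 4: acc = 6 + -6 = 0 — checks out.
Step 5: acc = 0 + 17 = 17 — no discrepancy.
Step 6: acc = 17 + 3 = 20 — exactly as logged.
Step 7: acc = 20 + -10 = 10 — verified.
Step 8: acc = 10 + -2 = 8 — consistent with the printout.
Step 9: acc = 8 + 0 = 8 — matches.
Step 10: acc = 8 + 16 = 24 — matches.
Step 11: acc = 24 + -8 = 16 — the entry is off here.
The earliest wrong entry is at step 11: it should read acc = 16.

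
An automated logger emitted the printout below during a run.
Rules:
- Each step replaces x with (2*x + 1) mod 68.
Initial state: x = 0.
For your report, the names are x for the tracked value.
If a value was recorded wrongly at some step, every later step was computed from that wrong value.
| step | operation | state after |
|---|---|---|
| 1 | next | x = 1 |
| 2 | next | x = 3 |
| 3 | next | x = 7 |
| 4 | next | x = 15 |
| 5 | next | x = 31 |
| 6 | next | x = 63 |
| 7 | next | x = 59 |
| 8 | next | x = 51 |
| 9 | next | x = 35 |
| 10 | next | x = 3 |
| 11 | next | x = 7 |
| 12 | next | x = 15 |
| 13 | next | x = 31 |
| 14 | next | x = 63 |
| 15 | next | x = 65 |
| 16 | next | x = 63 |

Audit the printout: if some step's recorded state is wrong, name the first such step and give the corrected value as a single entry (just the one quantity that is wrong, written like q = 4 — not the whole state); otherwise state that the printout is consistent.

step 15, x = 59

Recomputing the run from the initial state:
step 1: x = 1
step 2: x = 3
step 3: x = 7
step 4: x = 15
step 5: x = 31
step 6: x = 63
step 7: x = 59
step 8: x = 51
step 9: x = 35
step 10: x = 3
step 11: x = 7
step 12: x = 15
step 13: x = 31
step 14: x = 63
step 15: x = 59
step 16: x = 51
The first disagreement with the printout is at step 15, where the value should be x = 59.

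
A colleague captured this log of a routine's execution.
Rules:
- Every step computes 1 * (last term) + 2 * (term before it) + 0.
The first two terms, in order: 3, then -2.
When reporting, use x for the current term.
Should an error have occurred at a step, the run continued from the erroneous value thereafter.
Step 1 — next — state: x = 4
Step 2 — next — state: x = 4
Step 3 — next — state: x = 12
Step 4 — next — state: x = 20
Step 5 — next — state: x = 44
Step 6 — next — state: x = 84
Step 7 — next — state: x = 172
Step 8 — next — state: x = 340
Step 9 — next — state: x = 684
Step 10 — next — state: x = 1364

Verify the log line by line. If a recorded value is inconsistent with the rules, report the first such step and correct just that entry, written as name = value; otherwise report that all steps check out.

Recomputing the run from the initial state:
step 1: x = 4
step 2: x = 0
step 3: x = 8
step 4: x = 8
step 5: x = 24
step 6: x = 40
step 7: x = 88
step 8: x = 168
step 9: x = 344
step 10: x = 680
The first disagreement with the log is at step 2, where the value should be x = 0.

step 2, x = 0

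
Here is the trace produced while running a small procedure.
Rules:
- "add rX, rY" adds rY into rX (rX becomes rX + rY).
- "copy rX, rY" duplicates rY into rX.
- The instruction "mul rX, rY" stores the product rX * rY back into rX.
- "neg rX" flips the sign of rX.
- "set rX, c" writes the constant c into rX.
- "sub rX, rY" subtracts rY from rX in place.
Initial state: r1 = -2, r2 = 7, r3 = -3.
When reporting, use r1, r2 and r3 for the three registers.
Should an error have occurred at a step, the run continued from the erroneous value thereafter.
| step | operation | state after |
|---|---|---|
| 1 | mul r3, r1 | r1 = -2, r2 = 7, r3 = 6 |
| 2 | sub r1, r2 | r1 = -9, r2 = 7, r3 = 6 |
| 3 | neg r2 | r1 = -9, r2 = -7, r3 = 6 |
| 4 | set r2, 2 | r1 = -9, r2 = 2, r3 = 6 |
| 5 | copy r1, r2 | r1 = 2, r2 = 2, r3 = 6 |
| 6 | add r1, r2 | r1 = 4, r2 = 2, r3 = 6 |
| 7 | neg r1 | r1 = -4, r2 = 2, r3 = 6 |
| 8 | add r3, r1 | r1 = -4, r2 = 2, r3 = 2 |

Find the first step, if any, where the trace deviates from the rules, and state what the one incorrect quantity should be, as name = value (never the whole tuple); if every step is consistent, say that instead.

Recomputing the run from the initial state:
step 1: r1 = -2, r2 = 7, r3 = 6
step 2: r1 = -9, r2 = 7, r3 = 6
step 3: r1 = -9, r2 = -7, r3 = 6
step 4: r1 = -9, r2 = 2, r3 = 6
step 5: r1 = 2, r2 = 2, r3 = 6
step 6: r1 = 4, r2 = 2, r3 = 6
step 7: r1 = -4, r2 = 2, r3 = 6
step 8: r1 = -4, r2 = 2, r3 = 2
This matches the trace at every step.

no error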